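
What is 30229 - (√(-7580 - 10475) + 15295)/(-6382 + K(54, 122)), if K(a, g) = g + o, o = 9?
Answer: 1420878/47 + I*√18055/6251 ≈ 30231.0 + 0.021496*I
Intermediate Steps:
K(a, g) = 9 + g (K(a, g) = g + 9 = 9 + g)
30229 - (√(-7580 - 10475) + 15295)/(-6382 + K(54, 122)) = 30229 - (√(-7580 - 10475) + 15295)/(-6382 + (9 + 122)) = 30229 - (√(-18055) + 15295)/(-6382 + 131) = 30229 - (I*√18055 + 15295)/(-6251) = 30229 - (15295 + I*√18055)*(-1)/6251 = 30229 - (-115/47 - I*√18055/6251) = 30229 + (115/47 + I*√18055/6251) = 1420878/47 + I*√18055/6251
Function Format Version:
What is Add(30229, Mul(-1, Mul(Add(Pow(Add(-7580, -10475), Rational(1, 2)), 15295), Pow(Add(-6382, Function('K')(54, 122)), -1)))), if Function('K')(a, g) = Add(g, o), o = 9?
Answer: Add(Rational(1420878, 47), Mul(Rational(1, 6251), I, Pow(18055, Rational(1, 2)))) ≈ Add(30231., Mul(0.021496, I))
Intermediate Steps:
Function('K')(a, g) = Add(9, g) (Function('K')(a, g) = Add(g, 9) = Add(9, g))
Add(30229, Mul(-1, Mul(Add(Pow(Add(-7580, -10475), Rational(1, 2)), 15295), Pow(Add(-6382, Function('K')(54, 122)), -1)))) = Add(30229, Mul(-1, Mul(Add(Pow(Add(-7580, -10475), Rational(1, 2)), 15295), Pow(Add(-6382, Add(9, 122)), -1)))) = Add(30229, Mul(-1, Mul(Add(Pow(-18055, Rational(1, 2)), 15295), Pow(Add(-6382, 131), -1)))) = Add(30229, Mul(-1, Mul(Add(Mul(I, Pow(18055, Rational(1, 2))), 15295), Pow(-6251, -1)))) = Add(30229, Mul(-1, Mul(Add(15295, Mul(I, Pow(18055, Rational(1, 2)))), Rational(-1, 6251)))) = Add(30229, Mul(-1, Add(Rational(-115, 47), Mul(Rational(-1, 6251), I, Pow(18055, Rational(1, 2)))))) = Add(30229, Add(Rational(115, 47), Mul(Rational(1, 6251), I, Pow(18055, Rational(1, 2))))) = Add(Rational(1420878, 47), Mul(Rational(1, 6251), I, Pow(18055, Rational(1, 2))))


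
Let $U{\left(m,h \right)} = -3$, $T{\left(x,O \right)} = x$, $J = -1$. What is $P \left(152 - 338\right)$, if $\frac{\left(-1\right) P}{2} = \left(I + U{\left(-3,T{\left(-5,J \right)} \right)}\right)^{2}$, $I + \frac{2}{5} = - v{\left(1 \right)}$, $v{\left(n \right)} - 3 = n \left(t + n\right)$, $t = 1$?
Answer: $\frac{656208}{25} \approx 26248.0$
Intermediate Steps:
$v{\left(n \right)} = 3 + n \left(1 + n\right)$
$I = - \frac{27}{5}$ ($I = - \frac{2}{5} - \left(3 + 1 + 1^{2}\right) = - \frac{2}{5} - \left(3 + 1 + 1\right) = - \frac{2}{5} - 5 = - \frac{27}{5} \approx -5.4$)
$P = - \frac{3528}{25}$ ($P = - 2 \left(- \frac{27}{5} - 3\right)^{2} = - 2 \left(- \frac{42}{5}\right)^{2} = \left(-2\right) \frac{1764}{25} = - \frac{3528}{25} \approx -141.12$)
$P \left(152 - 338\right) = - \frac{3528 \left(152 - 338\right)}{25} = \left(- \frac{3528}{25}\right) \left(-186\right) = \frac{656208}{25}$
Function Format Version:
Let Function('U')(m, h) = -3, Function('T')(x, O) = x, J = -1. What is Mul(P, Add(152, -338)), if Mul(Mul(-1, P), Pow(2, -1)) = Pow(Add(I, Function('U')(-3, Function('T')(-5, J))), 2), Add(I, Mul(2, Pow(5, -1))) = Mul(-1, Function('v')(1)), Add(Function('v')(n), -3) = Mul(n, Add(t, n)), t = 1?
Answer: Rational(656208, 25) ≈ 26248.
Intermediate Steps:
Function('v')(n) = Add(3, Mul(n, Add(1, n)))
I = Rational(-27, 5) (I = Add(Rational(-2, 5), Mul(-1, Add(3, 1, Pow(1, 2)))) = Add(Rational(-2, 5), Mul(-1, Add(3, 1, 1))) = Add(Rational(-2, 5), Mul(-1, 5)) = Add(Rational(-2, 5), -5) = Rational(-27, 5) ≈ -5.4000)
P = Rational(-3528, 25) (P = Mul(-2, Pow(Add(Rational(-27, 5), -3), 2)) = Mul(-2, Pow(Rational(-42, 5), 2)) = Mul(-2, Rational(1764, 25)) = Rational(-3528, 25) ≈ -141.12)
Mul(P, Add(152, -338)) = Mul(Rational(-3528, 25), Add(152, -338)) = Mul(Rational(-3528, 25), -186) = Rational(656208, 25)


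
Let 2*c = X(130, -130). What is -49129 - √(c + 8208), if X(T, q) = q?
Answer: -49129 - √8143 ≈ -49219.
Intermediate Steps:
c = -65 (c = (½)*(-130) = -65)
-49129 - √(c + 8208) = -49129 - √(-65 + 8208) = -49129 - √8143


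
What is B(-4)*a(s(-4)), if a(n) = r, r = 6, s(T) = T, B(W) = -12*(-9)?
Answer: 648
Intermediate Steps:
B(W) = 108
a(n) = 6
B(-4)*a(s(-4)) = 108*6 = 648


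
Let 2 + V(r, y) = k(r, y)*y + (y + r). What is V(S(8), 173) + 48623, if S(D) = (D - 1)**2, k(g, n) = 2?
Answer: 49189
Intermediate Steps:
S(D) = (-1 + D)**2
V(r, y) = -2 + r + 3*y (V(r, y) = -2 + (2*y + (y + r)) = -2 + (2*y + (r + y)) = -2 + (r + 3*y) = -2 + r + 3*y)
V(S(8), 173) + 48623 = (-2 + (-1 + 8)**2 + 3*173) + 48623 = (-2 + 7**2 + 519) + 48623 = (-2 + 49 + 519) + 48623 = 566 + 48623 = 49189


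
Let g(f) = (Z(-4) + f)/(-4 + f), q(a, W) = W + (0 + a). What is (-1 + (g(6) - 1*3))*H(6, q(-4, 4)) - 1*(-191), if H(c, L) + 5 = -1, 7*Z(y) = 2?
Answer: 1373/7 ≈ 196.14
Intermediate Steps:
Z(y) = 2/7 (Z(y) = (1/7)*2 = 2/7)
q(a, W) = W + a
H(c, L) = -6 (H(c, L) = -5 - 1 = -6)
g(f) = (2/7 + f)/(-4 + f)
(-1 + (g(6) - 1*3))*H(6, q(-4, 4)) - 1*(-191) = (-1 + ((2/7 + 6)/(-4 + 6) - 1*3))*(-6) - 1*(-191) = (-1 + ((44/7)/2 - 3))*(-6) + 191 = (-1 + ((1/2)*(44/7) - 3))*(-6) + 191 = (-1 + (22/7 - 3))*(-6) + 191 = (-1 + 1/7)*(-6) + 191 = -6/7*(-6) + 191 = 36/7 + 191 = 1373/7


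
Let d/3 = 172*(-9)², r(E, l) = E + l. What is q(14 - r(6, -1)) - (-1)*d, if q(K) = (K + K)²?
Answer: 42120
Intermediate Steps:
d = 41796 (d = 3*(172*(-9)²) = 3*(172*81) = 3*13932 = 41796)
q(K) = 4*K² (q(K) = (2*K)² = 4*K²)
q(14 - r(6, -1)) - (-1)*d = 4*(14 - (6 - 1))² - (-1)*41796 = 4*(14 - 1*5)² - 1*(-41796) = 4*(14 - 5)² + 41796 = 4*9² + 41796 = 4*81 + 41796 = 324 + 41796 = 42120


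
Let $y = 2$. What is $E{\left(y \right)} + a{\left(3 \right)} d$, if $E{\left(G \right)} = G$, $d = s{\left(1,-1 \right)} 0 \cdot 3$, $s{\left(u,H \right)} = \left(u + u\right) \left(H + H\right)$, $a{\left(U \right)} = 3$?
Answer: $2$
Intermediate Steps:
$s{\left(u,H \right)} = 4 H u$ ($s{\left(u,H \right)} = 2 u 2 H = 4 H u$)
$d = 0$ ($d = 4 \left(-1\right) 1 \cdot 0 \cdot 3 = \left(-4\right) 0 \cdot 3 = 0 \cdot 3 = 0$)
$E{\left(y \right)} + a{\left(3 \right)} d = 2 + 3 \cdot 0 = 2 + 0 = 2$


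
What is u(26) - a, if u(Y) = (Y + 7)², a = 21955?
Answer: -20866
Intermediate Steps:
u(Y) = (7 + Y)²
u(26) - a = (7 + 26)² - 1*21955 = 33² - 21955 = 1089 - 21955 = -20866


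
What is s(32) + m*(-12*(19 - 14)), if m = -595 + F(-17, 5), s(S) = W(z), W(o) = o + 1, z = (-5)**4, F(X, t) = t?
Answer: 36026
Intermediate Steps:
z = 625
W(o) = 1 + o
s(S) = 626 (s(S) = 1 + 625 = 626)
m = -590 (m = -595 + 5 = -590)
s(32) + m*(-12*(19 - 14)) = 626 - (-7080)*(19 - 14) = 626 - (-7080)*5 = 626 - 590*(-60) = 626 + 35400 = 36026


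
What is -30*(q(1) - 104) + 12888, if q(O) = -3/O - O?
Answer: 16128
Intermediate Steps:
q(O) = -O - 3/O
-30*(q(1) - 104) + 12888 = -30*((-1*1 - 3/1) - 104) + 12888 = -30*((-1 - 3*1) - 104) + 12888 = -30*((-1 - 3) - 104) + 12888 = -30*(-4 - 104) + 12888 = -30*(-108) + 12888 = 3240 + 12888 = 16128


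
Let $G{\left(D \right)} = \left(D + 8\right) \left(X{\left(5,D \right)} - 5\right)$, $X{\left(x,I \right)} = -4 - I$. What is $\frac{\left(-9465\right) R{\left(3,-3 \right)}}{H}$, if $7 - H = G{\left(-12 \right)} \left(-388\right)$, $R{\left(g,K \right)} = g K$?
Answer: $- \frac{85185}{4649} \approx -18.323$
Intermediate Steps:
$R{\left(g,K \right)} = K g$
$G{\left(D \right)} = \left(-9 - D\right) \left(8 + D\right)$ ($G{\left(D \right)} = \left(D + 8\right) \left(\left(-4 - D\right) - 5\right) = \left(8 + D\right) \left(-9 - D\right) = \left(-9 - D\right) \left(8 + D\right)$)
$H = -4649$ ($H = 7 - \left(-72 - \left(-12\right)^{2} - -204\right) \left(-388\right) = 7 - \left(-72 - 144 + 204\right) \left(-388\right) = 7 - \left(-12\right) \left(-388\right) = 7 - 4656 = -4649$)
$\frac{\left(-9465\right) R{\left(3,-3 \right)}}{H} = \frac{\left(-9465\right) \left(\left(-3\right) 3\right)}{-4649} = \left(-9465\right) \left(-9\right) \left(- \frac{1}{4649}\right) = 85185 \left(- \frac{1}{4649}\right) = - \frac{85185}{4649}$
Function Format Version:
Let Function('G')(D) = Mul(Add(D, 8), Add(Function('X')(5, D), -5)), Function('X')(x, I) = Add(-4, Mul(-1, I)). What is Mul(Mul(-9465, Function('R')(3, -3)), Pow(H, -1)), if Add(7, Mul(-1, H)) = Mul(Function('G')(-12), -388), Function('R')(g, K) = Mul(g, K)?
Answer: Rational(-85185, 4649) ≈ -18.323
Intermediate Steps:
Function('R')(g, K) = Mul(K, g)
Function('G')(D) = Mul(Add(-9, Mul(-1, D)), Add(8, D)) (Function('G')(D) = Mul(Add(D, 8), Add(Add(-4, Mul(-1, D)), -5)) = Mul(Add(8, D), Add(-9, Mul(-1, D))) = Mul(Add(-9, Mul(-1, D)), Add(8, D)))
H = -4649 (H = Add(7, Mul(-1, Mul(Add(-72, Mul(-1, Pow(-12, 2)), Mul(-17, -12)), -388))) = Add(7, Mul(-1, Mul(Add(-72, Mul(-1, 144), 204), -388))) = Add(7, Mul(-1, Mul(Add(-72, -144, 204), -388))) = Add(7, Mul(-1, Mul(-12, -388))) = Add(7, Mul(-1, 4656)) = Add(7, -4656) = -4649)
Mul(Mul(-9465, Function('R')(3, -3)), Pow(H, -1)) = Mul(Mul(-9465, Mul(-3, 3)), Pow(-4649, -1)) = Mul(Mul(-9465, -9), Rational(-1, 4649)) = Mul(85185, Rational(-1, 4649)) = Rational(-85185, 4649)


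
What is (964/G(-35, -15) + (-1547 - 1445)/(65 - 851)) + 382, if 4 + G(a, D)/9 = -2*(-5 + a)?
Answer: 8674025/22401 ≈ 387.22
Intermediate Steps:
G(a, D) = 54 - 18*a (G(a, D) = -36 + 9*(-2*(-5 + a)) = -36 + 9*(10 - 2*a) = -36 + (90 - 18*a) = 54 - 18*a)
(964/G(-35, -15) + (-1547 - 1445)/(65 - 851)) + 382 = (964/(54 - 18*(-35)) + (-1547 - 1445)/(65 - 851)) + 382 = (964/(54 + 630) - 2992/(-786)) + 382 = (964/684 - 2992*(-1/786)) + 382 = (964*(1/684) + 1496/393) + 382 = (241/171 + 1496/393) + 382 = 116843/22401 + 382 = 8674025/22401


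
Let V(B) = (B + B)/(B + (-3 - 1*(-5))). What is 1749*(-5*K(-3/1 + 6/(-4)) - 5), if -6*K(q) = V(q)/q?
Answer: -9911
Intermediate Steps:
V(B) = 2*B/(2 + B) (V(B) = (2*B)/(B + (-3 + 5)) = (2*B)/(B + 2) = (2*B)/(2 + B) = 2*B/(2 + B))
K(q) = -1/(3*(2 + q)) (K(q) = -2*q/(2 + q)/(6*q) = -1/(3*(2 + q)))
1749*(-5*K(-3/1 + 6/(-4)) - 5) = 1749*(-(-5)/(6 + 3*(-3/1 + 6/(-4))) - 5) = 1749*(-(-5)/(6 + 3*(-3*1 + 6*(-1/4))) - 5) = 1749*(-(-5)/(6 + 3*(-3 - 3/2)) - 5) = 1749*(-(-5)/(6 + 3*(-9/2)) - 5) = 1749*(-(-5)/(6 - 27/2) - 5) = 1749*(-(-5)/(-15/2) - 5) = 1749*(-(-5)*(-2)/15 - 5) = 1749*(-5*2/15 - 5) = 1749*(-2/3 - 5) = 1749*(-17/3) = -9911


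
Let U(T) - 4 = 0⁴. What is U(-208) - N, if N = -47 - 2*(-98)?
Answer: -145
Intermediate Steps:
U(T) = 4 (U(T) = 4 + 0⁴ = 4 + 0 = 4)
N = 149 (N = -47 + 196 = 149)
U(-208) - N = 4 - 1*149 = 4 - 149 = -145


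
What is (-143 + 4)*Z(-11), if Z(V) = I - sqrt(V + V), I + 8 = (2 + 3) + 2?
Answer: 139 + 139*I*sqrt(22) ≈ 139.0 + 651.97*I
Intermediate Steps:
I = -1 (I = -8 + ((2 + 3) + 2) = -8 + (5 + 2) = -8 + 7 = -1)
Z(V) = -1 - sqrt(2)*sqrt(V) (Z(V) = -1 - sqrt(V + V) = -1 - sqrt(2*V) = -1 - sqrt(2)*sqrt(V))
(-143 + 4)*Z(-11) = (-143 + 4)*(-1 - sqrt(2)*sqrt(-11)) = -139*(-1 - sqrt(2)*I*sqrt(11)) = -139*(-1 - I*sqrt(22)) = 139 + 139*I*sqrt(22)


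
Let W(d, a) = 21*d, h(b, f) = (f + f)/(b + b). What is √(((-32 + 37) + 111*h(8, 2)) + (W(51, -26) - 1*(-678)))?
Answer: √7127/2 ≈ 42.211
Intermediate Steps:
h(b, f) = f/b (h(b, f) = (2*f)/((2*b)) = (2*f)*(1/(2*b)) = f/b)
√(((-32 + 37) + 111*h(8, 2)) + (W(51, -26) - 1*(-678))) = √(((-32 + 37) + 111*(2/8)) + (21*51 - 1*(-678))) = √((5 + 111*(2*(⅛))) + (1071 + 678)) = √((5 + 111*(¼)) + 1749) = √((5 + 111/4) + 1749) = √(131/4 + 1749) = √(7127/4) = √7127/2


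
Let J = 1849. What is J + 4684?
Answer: 6533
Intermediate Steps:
J + 4684 = 1849 + 4684 = 6533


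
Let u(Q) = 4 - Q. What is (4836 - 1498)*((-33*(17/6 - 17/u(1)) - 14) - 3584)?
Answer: -11698021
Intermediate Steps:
(4836 - 1498)*((-33*(17/6 - 17/u(1)) - 14) - 3584) = (4836 - 1498)*((-33*(17/6 - 17/(4 - 1*1)) - 14) - 3584) = 3338*((-33*(17*(⅙) - 17/(4 - 1)) - 14) - 3584) = 3338*((-33*(17/6 - 17/3) - 14) - 3584) = 3338*((-33*(-17/6) - 14) - 3584) = 3338*((187/2 - 14) - 3584) = 3338*(159/2 - 3584) = 3338*(-7009/2) = -11698021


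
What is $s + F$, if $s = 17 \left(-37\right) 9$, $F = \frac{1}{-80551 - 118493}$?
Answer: $- \frac{1126788085}{199044} \approx -5661.0$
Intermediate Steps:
$F = - \frac{1}{199044}$ ($F = \frac{1}{-199044} = - \frac{1}{199044} \approx -5.024 \cdot 10^{-6}$)
$s = -5661$ ($s = \left(-629\right) 9 = -5661$)
$s + F = -5661 - \frac{1}{199044} = - \frac{1126788085}{199044}$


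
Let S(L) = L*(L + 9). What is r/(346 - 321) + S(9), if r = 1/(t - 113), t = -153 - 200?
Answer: 1887299/11650 ≈ 162.00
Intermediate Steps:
t = -353
S(L) = L*(9 + L)
r = -1/466 (r = 1/(-353 - 113) = 1/(-466) = -1/466 ≈ -0.0021459)
r/(346 - 321) + S(9) = -1/(466*(346 - 321)) + 9*(9 + 9) = -1/466/25 + 9*18 = -1/466*1/25 + 162 = -1/11650 + 162 = 1887299/11650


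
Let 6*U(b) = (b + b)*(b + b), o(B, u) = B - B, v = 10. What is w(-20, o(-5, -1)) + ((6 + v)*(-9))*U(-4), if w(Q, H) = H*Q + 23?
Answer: -1513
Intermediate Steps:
o(B, u) = 0
U(b) = 2*b²/3 (U(b) = ((b + b)*(b + b))/6 = ((2*b)*(2*b))/6 = (4*b²)/6 = 2*b²/3)
w(Q, H) = 23 + H*Q
w(-20, o(-5, -1)) + ((6 + v)*(-9))*U(-4) = (23 + 0*(-20)) + ((6 + 10)*(-9))*((⅔)*(-4)²) = (23 + 0) + (16*(-9))*((⅔)*16) = 23 - 144*32/3 = 23 - 1536 = -1513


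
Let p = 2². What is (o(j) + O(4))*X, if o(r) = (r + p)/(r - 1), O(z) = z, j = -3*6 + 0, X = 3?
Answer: 270/19 ≈ 14.211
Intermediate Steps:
p = 4
j = -18 (j = -18 + 0 = -18)
o(r) = (4 + r)/(-1 + r) (o(r) = (r + 4)/(r - 1) = (4 + r)/(-1 + r))
(o(j) + O(4))*X = ((4 - 18)/(-1 - 18) + 4)*3 = (-14/(-19) + 4)*3 = (-1/19*(-14) + 4)*3 = (14/19 + 4)*3 = (90/19)*3 = 270/19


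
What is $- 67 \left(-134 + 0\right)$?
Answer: $8978$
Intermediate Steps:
$- 67 \left(-134 + 0\right) = \left(-67\right) \left(-134\right) = 8978$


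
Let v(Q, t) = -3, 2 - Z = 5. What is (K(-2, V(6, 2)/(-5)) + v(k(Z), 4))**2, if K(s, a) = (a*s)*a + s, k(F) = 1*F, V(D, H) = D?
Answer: 38809/625 ≈ 62.094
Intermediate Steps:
Z = -3 (Z = 2 - 1*5 = 2 - 5 = -3)
k(F) = F
K(s, a) = s + s*a**2 (K(s, a) = s*a**2 + s = s + s*a**2)
(K(-2, V(6, 2)/(-5)) + v(k(Z), 4))**2 = (-2*(1 + (6/(-5))**2) - 3)**2 = (-2*(1 + (6*(-1/5))**2) - 3)**2 = (-2*(1 + (-6/5)**2) - 3)**2 = (-2*(1 + 36/25) - 3)**2 = (-2*61/25 - 3)**2 = (-122/25 - 3)**2 = (-197/25)**2 = 38809/625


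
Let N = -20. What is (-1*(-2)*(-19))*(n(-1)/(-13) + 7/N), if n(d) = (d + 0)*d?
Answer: 2109/130 ≈ 16.223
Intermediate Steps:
n(d) = d² (n(d) = d*d = d²)
(-1*(-2)*(-19))*(n(-1)/(-13) + 7/N) = (-1*(-2)*(-19))*((-1)²/(-13) + 7/(-20)) = (2*(-19))*(1*(-1/13) + 7*(-1/20)) = -38*(-1/13 - 7/20) = -38*(-111/260) = 2109/130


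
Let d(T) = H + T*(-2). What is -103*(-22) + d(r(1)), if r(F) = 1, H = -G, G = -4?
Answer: 2268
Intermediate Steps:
H = 4 (H = -1*(-4) = 4)
d(T) = 4 - 2*T (d(T) = 4 + T*(-2) = 4 - 2*T)
-103*(-22) + d(r(1)) = -103*(-22) + (4 - 2*1) = 2266 + (4 - 2) = 2266 + 2 = 2268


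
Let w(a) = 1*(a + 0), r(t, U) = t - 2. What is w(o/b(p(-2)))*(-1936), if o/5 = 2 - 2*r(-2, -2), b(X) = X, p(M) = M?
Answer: 48400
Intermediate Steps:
r(t, U) = -2 + t
o = 50 (o = 5*(2 - 2*(-2 - 2)) = 5*(2 - 2*(-4)) = 5*(2 + 8) = 5*10 = 50)
w(a) = a (w(a) = 1*a = a)
w(o/b(p(-2)))*(-1936) = (50/(-2))*(-1936) = (50*(-1/2))*(-1936) = -25*(-1936) = 48400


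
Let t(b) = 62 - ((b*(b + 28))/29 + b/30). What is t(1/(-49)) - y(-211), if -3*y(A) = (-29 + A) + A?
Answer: -61491433/696290 ≈ -88.313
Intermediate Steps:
y(A) = 29/3 - 2*A/3 (y(A) = -((-29 + A) + A)/3 = -(-29 + 2*A)/3 = 29/3 - 2*A/3)
t(b) = 62 - b/30 - b*(28 + b)/29 (t(b) = 62 - ((b*(28 + b))*(1/29) + b*(1/30)) = 62 - (b*(28 + b)/29 + b/30) = 62 - (b/30 + b*(28 + b)/29) = 62 + (-b/30 - b*(28 + b)/29) = 62 - b/30 - b*(28 + b)/29)
t(1/(-49)) - y(-211) = (62 - 869/870/(-49) - (1/(-49))²/29) - (29/3 - ⅔*(-211)) = (62 - 869/870*(-1/49) - (-1/49)²/29) - (29/3 + 422/3) = (62 + 869/42630 - 1/29*1/2401) - 1*451/3 = (62 + 869/42630 - 1/69629) - 451/3 = 129552491/2088870 - 451/3 = -61491433/696290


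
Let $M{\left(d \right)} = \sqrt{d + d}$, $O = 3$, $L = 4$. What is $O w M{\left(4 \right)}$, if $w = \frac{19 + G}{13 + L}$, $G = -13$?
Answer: $\frac{36 \sqrt{2}}{17} \approx 2.9948$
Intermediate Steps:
$M{\left(d \right)} = \sqrt{2} \sqrt{d}$ ($M{\left(d \right)} = \sqrt{2 d} = \sqrt{2} \sqrt{d}$)
$w = \frac{6}{17}$ ($w = \frac{19 - 13}{13 + 4} = \frac{6}{17} \approx 0.35294$)
$O w M{\left(4 \right)} = 3 \cdot \frac{6}{17} \sqrt{2} \sqrt{4} = \frac{18 \sqrt{2} \cdot 2}{17} = \frac{18 \cdot 2 \sqrt{2}}{17} = \frac{36 \sqrt{2}}{17}$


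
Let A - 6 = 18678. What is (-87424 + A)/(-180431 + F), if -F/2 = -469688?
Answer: -13748/151789 ≈ -0.090573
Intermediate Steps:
A = 18684 (A = 6 + 18678 = 18684)
F = 939376 (F = -2*(-469688) = 939376)
(-87424 + A)/(-180431 + F) = (-87424 + 18684)/(-180431 + 939376) = -68740/758945 = -68740*1/758945 = -13748/151789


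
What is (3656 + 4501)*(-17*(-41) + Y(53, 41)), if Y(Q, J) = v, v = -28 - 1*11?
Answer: 5367306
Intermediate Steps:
v = -39 (v = -28 - 11 = -39)
Y(Q, J) = -39
(3656 + 4501)*(-17*(-41) + Y(53, 41)) = (3656 + 4501)*(-17*(-41) - 39) = 8157*(697 - 39) = 8157*658 = 5367306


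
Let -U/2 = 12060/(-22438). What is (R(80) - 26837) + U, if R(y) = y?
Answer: -300174723/11219 ≈ -26756.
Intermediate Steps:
U = 12060/11219 (U = -24120/(-22438) = -24120*(-1)/22438 = -2*(-6030/11219) = 12060/11219 ≈ 1.0750)
(R(80) - 26837) + U = (80 - 26837) + 12060/11219 = -26757 + 12060/11219 = -300174723/11219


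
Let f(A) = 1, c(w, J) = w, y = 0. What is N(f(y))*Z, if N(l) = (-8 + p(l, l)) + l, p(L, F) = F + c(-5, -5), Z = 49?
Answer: -539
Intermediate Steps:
p(L, F) = -5 + F (p(L, F) = F - 5 = -5 + F)
N(l) = -13 + 2*l (N(l) = (-8 + (-5 + l)) + l = (-13 + l) + l = -13 + 2*l)
N(f(y))*Z = (-13 + 2*1)*49 = (-13 + 2)*49 = -11*49 = -539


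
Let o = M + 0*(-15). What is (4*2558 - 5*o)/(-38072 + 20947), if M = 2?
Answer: -10222/17125 ≈ -0.59690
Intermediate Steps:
o = 2 (o = 2 + 0*(-15) = 2 + 0 = 2)
(4*2558 - 5*o)/(-38072 + 20947) = (4*2558 - 5*2)/(-38072 + 20947) = (10232 - 10)/(-17125) = 10222*(-1/17125) = -10222/17125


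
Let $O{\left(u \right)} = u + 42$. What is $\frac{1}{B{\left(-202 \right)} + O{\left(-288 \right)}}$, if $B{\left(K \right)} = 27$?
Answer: $- \frac{1}{219} \approx -0.0045662$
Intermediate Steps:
$O{\left(u \right)} = 42 + u$
$\frac{1}{B{\left(-202 \right)} + O{\left(-288 \right)}} = \frac{1}{27 + \left(42 - 288\right)} = \frac{1}{27 - 246} = \frac{1}{-219} = - \frac{1}{219}$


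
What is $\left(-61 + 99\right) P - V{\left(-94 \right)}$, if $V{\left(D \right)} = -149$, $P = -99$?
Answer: $-3613$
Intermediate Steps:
$\left(-61 + 99\right) P - V{\left(-94 \right)} = \left(-61 + 99\right) \left(-99\right) - -149 = 38 \left(-99\right) + 149 = -3762 + 149 = -3613$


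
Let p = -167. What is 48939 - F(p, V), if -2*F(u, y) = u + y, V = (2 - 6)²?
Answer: 97727/2 ≈ 48864.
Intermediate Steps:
V = 16 (V = (-4)² = 16)
F(u, y) = -u/2 - y/2 (F(u, y) = -(u + y)/2 = -u/2 - y/2)
48939 - F(p, V) = 48939 - (-½*(-167) - ½*16) = 48939 - (167/2 - 8) = 48939 - 1*151/2 = 48939 - 151/2 = 97727/2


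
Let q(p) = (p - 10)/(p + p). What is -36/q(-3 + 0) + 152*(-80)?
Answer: -158296/13 ≈ -12177.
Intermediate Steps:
q(p) = (-10 + p)/(2*p) (q(p) = (-10 + p)/((2*p)) = (-10 + p)*(1/(2*p)) = (-10 + p)/(2*p))
-36/q(-3 + 0) + 152*(-80) = -36*2*(-3 + 0)/(-10 + (-3 + 0)) + 152*(-80) = -36*(-6/(-10 - 3)) - 12160 = -36/((1/2)*(-1/3)*(-13)) - 12160 = -36/13/6 - 12160 = -36*6/13 - 12160 = -216/13 - 12160 = -158296/13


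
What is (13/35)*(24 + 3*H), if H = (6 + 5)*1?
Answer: 741/35 ≈ 21.171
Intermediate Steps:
H = 11 (H = 11*1 = 11)
(13/35)*(24 + 3*H) = (13/35)*(24 + 3*11) = (13*(1/35))*(24 + 33) = (13/35)*57 = 741/35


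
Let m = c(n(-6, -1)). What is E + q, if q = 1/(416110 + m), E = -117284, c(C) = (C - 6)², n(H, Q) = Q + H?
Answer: -48822866235/416279 ≈ -1.1728e+5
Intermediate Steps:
n(H, Q) = H + Q
c(C) = (-6 + C)²
m = 169 (m = (-6 + (-6 - 1))² = (-6 - 7)² = (-13)² = 169)
q = 1/416279 (q = 1/(416110 + 169) = 1/416279 ≈ 2.4022e-6)
E + q = -117284 + 1/416279 = -48822866235/416279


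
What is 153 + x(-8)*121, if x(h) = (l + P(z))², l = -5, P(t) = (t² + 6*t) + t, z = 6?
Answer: 644962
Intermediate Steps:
P(t) = t² + 7*t
x(h) = 5329 (x(h) = (-5 + 6*(7 + 6))² = (-5 + 6*13)² = (-5 + 78)² = 73² = 5329)
153 + x(-8)*121 = 153 + 5329*121 = 153 + 644809 = 644962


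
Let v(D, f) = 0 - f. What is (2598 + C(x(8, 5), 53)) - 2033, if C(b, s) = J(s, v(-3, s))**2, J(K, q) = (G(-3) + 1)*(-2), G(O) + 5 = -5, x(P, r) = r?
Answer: 889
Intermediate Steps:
G(O) = -10 (G(O) = -5 - 5 = -10)
v(D, f) = -f
J(K, q) = 18 (J(K, q) = (-10 + 1)*(-2) = -9*(-2) = 18)
C(b, s) = 324 (C(b, s) = 18**2 = 324)
(2598 + C(x(8, 5), 53)) - 2033 = (2598 + 324) - 2033 = 2922 - 2033 = 889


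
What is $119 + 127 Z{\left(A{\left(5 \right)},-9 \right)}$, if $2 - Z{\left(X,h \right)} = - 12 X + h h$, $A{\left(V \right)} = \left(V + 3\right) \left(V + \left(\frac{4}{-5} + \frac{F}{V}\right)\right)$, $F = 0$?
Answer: $\frac{206462}{5} \approx 41292.0$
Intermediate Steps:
$A{\left(V \right)} = \left(3 + V\right) \left(- \frac{4}{5} + V\right)$ ($A{\left(V \right)} = \left(V + 3\right) \left(V + \left(\frac{4}{-5} + \frac{0}{V}\right)\right) = \left(3 + V\right) \left(V + \left(4 \left(- \frac{1}{5}\right) + 0\right)\right) = \left(3 + V\right) \left(V + \left(- \frac{4}{5} + 0\right)\right) = \left(3 + V\right) \left(V - \frac{4}{5}\right) = \left(3 + V\right) \left(- \frac{4}{5} + V\right)$)
$Z{\left(X,h \right)} = 2 - h^{2} + 12 X$ ($Z{\left(X,h \right)} = 2 - \left(- 12 X + h h\right) = 2 - \left(- 12 X + h^{2}\right) = 2 - \left(h^{2} - 12 X\right) = 2 + \left(- h^{2} + 12 X\right) = 2 - h^{2} + 12 X$)
$119 + 127 Z{\left(A{\left(5 \right)},-9 \right)} = 119 + 127 \left(2 - \left(-9\right)^{2} + 12 \left(- \frac{12}{5} + 5^{2} + \frac{11}{5} \cdot 5\right)\right) = 119 + 127 \left(2 - 81 + 12 \left(- \frac{12}{5} + 25 + 11\right)\right) = 119 + 127 \left(2 - 81 + 12 \cdot \frac{168}{5}\right) = 119 + 127 \left(2 - 81 + \frac{2016}{5}\right) = 119 + 127 \cdot \frac{1621}{5} = 119 + \frac{205867}{5} = \frac{206462}{5}$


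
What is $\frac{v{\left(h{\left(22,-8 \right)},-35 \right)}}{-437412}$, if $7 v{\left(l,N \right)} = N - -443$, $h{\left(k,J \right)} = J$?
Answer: $- \frac{34}{255157} \approx -0.00013325$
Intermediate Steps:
$v{\left(l,N \right)} = \frac{443}{7} + \frac{N}{7}$ ($v{\left(l,N \right)} = \frac{N - -443}{7} = \frac{N + 443}{7} = \frac{443 + N}{7} = \frac{443}{7} + \frac{N}{7}$)
$\frac{v{\left(h{\left(22,-8 \right)},-35 \right)}}{-437412} = \frac{\frac{443}{7} + \frac{1}{7} \left(-35\right)}{-437412} = \left(\frac{443}{7} - 5\right) \left(- \frac{1}{437412}\right) = \frac{408}{7} \left(- \frac{1}{437412}\right) = - \frac{34}{255157}$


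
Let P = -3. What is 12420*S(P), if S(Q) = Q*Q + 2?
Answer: 136620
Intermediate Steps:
S(Q) = 2 + Q**2 (S(Q) = Q**2 + 2 = 2 + Q**2)
12420*S(P) = 12420*(2 + (-3)**2) = 12420*(2 + 9) = 12420*11 = 136620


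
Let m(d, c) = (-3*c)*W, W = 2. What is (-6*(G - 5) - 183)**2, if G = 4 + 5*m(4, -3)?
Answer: 514089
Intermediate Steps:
m(d, c) = -6*c (m(d, c) = -3*c*2 = -6*c)
G = 94 (G = 4 + 5*(-6*(-3)) = 4 + 5*18 = 4 + 90 = 94)
(-6*(G - 5) - 183)**2 = (-6*(94 - 5) - 183)**2 = (-6*89 - 183)**2 = (-534 - 183)**2 = (-717)**2 = 514089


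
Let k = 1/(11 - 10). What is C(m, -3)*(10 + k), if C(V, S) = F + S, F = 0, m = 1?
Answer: -33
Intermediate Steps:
k = 1 (k = 1/1 = 1)
C(V, S) = S (C(V, S) = 0 + S = S)
C(m, -3)*(10 + k) = -3*(10 + 1) = -3*11 = -33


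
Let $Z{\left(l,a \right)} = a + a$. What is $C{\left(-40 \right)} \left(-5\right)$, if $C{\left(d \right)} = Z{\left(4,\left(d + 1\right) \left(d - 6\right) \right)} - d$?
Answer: $-18140$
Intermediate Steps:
$Z{\left(l,a \right)} = 2 a$
$C{\left(d \right)} = - d + 2 \left(1 + d\right) \left(-6 + d\right)$ ($C{\left(d \right)} = 2 \left(d + 1\right) \left(d - 6\right) - d = 2 \left(1 + d\right) \left(-6 + d\right) - d = - d + 2 \left(1 + d\right) \left(-6 + d\right)$)
$C{\left(-40 \right)} \left(-5\right) = \left(-12 - -440 + 2 \left(-40\right)^{2}\right) \left(-5\right) = \left(-12 + 440 + 2 \cdot 1600\right) \left(-5\right) = \left(-12 + 440 + 3200\right) \left(-5\right) = 3628 \left(-5\right) = -18140$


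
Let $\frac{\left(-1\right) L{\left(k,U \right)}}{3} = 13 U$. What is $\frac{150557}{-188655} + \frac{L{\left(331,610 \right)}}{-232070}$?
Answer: $- \frac{3045166054}{4378116585} \approx -0.69554$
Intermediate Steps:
$L{\left(k,U \right)} = - 39 U$ ($L{\left(k,U \right)} = - 3 \cdot 13 U = - 39 U$)
$\frac{150557}{-188655} + \frac{L{\left(331,610 \right)}}{-232070} = \frac{150557}{-188655} + \frac{\left(-39\right) 610}{-232070} = 150557 \left(- \frac{1}{188655}\right) - - \frac{2379}{23207} = - \frac{150557}{188655} + \frac{2379}{23207} = - \frac{3045166054}{4378116585}$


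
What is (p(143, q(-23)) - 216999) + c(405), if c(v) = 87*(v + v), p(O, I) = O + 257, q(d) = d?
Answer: -146129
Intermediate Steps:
p(O, I) = 257 + O
c(v) = 174*v (c(v) = 87*(2*v) = 174*v)
(p(143, q(-23)) - 216999) + c(405) = ((257 + 143) - 216999) + 174*405 = (400 - 216999) + 70470 = -216599 + 70470 = -146129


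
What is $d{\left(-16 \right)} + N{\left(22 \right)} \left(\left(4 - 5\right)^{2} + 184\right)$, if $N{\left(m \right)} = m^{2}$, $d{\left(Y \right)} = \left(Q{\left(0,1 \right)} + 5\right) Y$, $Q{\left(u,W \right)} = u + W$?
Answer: $89444$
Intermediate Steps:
$Q{\left(u,W \right)} = W + u$
$d{\left(Y \right)} = 6 Y$ ($d{\left(Y \right)} = \left(\left(1 + 0\right) + 5\right) Y = \left(1 + 5\right) Y = 6 Y$)
$d{\left(-16 \right)} + N{\left(22 \right)} \left(\left(4 - 5\right)^{2} + 184\right) = 6 \left(-16\right) + 22^{2} \left(\left(4 - 5\right)^{2} + 184\right) = -96 + 484 \left(\left(-1\right)^{2} + 184\right) = -96 + 484 \left(1 + 184\right) = -96 + 484 \cdot 185 = -96 + 89540 = 89444$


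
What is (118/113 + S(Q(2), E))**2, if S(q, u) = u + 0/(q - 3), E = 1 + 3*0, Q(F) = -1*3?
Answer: 53361/12769 ≈ 4.1789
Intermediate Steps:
Q(F) = -3
E = 1 (E = 1 + 0 = 1)
S(q, u) = u (S(q, u) = u + 0/(-3 + q) = u + 0 = u)
(118/113 + S(Q(2), E))**2 = (118/113 + 1)**2 = (231/113)**2 = 53361/12769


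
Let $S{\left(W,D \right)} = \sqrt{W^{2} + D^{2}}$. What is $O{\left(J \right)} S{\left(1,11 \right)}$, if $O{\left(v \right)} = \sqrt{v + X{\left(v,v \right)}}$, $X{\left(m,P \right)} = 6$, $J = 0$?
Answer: $2 \sqrt{183} \approx 27.056$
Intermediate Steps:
$O{\left(v \right)} = \sqrt{6 + v}$ ($O{\left(v \right)} = \sqrt{v + 6} = \sqrt{6 + v}$)
$S{\left(W,D \right)} = \sqrt{D^{2} + W^{2}}$
$O{\left(J \right)} S{\left(1,11 \right)} = \sqrt{6 + 0} \sqrt{11^{2} + 1^{2}} = \sqrt{6} \sqrt{121 + 1} = \sqrt{6} \sqrt{122} = 2 \sqrt{183}$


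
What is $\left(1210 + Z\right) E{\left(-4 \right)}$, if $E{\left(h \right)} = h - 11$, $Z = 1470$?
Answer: $-40200$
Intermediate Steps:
$E{\left(h \right)} = -11 + h$ ($E{\left(h \right)} = h - 11 = -11 + h$)
$\left(1210 + Z\right) E{\left(-4 \right)} = \left(1210 + 1470\right) \left(-11 - 4\right) = 2680 \left(-15\right) = -40200$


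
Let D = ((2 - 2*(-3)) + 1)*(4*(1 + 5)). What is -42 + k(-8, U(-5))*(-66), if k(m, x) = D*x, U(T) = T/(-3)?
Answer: -23802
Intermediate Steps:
D = 216 (D = ((2 + 6) + 1)*(4*6) = (8 + 1)*24 = 9*24 = 216)
U(T) = -T/3 (U(T) = T*(-⅓) = -T/3)
k(m, x) = 216*x
-42 + k(-8, U(-5))*(-66) = -42 + (216*(-⅓*(-5)))*(-66) = -42 + (216*(5/3))*(-66) = -42 + 360*(-66) = -42 - 23760 = -23802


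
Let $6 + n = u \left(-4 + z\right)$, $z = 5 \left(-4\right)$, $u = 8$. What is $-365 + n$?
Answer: $-563$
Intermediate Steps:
$z = -20$
$n = -198$ ($n = -6 + 8 \left(-4 - 20\right) = -6 + 8 \left(-24\right) = -6 - 192 = -198$)
$-365 + n = -365 - 198 = -563$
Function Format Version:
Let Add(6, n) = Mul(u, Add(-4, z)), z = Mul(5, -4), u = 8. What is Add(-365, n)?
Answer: -563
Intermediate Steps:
z = -20
n = -198 (n = Add(-6, Mul(8, Add(-4, -20))) = Add(-6, Mul(8, -24)) = Add(-6, -192) = -198)
Add(-365, n) = Add(-365, -198) = -563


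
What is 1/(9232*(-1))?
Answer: -1/9232 ≈ -0.00010832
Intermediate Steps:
1/(9232*(-1)) = 1/(-9232) = -1/9232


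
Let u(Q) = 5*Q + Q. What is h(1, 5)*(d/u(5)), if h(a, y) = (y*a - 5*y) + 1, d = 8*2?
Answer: -152/15 ≈ -10.133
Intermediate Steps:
u(Q) = 6*Q
d = 16
h(a, y) = 1 - 5*y + a*y (h(a, y) = (a*y - 5*y) + 1 = (-5*y + a*y) + 1 = 1 - 5*y + a*y)
h(1, 5)*(d/u(5)) = (1 - 5*5 + 1*5)*(16/((6*5))) = (1 - 25 + 5)*(16/30) = -304/30 = -19*8/15 = -152/15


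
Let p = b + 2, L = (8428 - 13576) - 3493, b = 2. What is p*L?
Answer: -34564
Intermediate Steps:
L = -8641 (L = -5148 - 3493 = -8641)
p = 4 (p = 2 + 2 = 4)
p*L = 4*(-8641) = -34564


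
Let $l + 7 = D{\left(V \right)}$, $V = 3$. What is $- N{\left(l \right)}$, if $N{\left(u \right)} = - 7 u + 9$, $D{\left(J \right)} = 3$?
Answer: $-37$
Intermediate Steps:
$l = -4$ ($l = -7 + 3 = -4$)
$N{\left(u \right)} = 9 - 7 u$
$- N{\left(l \right)} = - (9 - -28) = - (9 + 28) = \left(-1\right) 37 = -37$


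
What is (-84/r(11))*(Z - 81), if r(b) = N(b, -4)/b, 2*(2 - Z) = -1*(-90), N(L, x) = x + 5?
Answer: 114576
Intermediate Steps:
N(L, x) = 5 + x
Z = -43 (Z = 2 - (-1)*(-90)/2 = 2 - ½*90 = 2 - 45 = -43)
r(b) = 1/b (r(b) = (5 - 4)/b = 1/b)
(-84/r(11))*(Z - 81) = (-84/(1/11))*(-43 - 81) = -84/1/11*(-124) = -84*11*(-124) = -924*(-124) = 114576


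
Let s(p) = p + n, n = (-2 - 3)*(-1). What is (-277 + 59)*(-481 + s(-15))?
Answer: 107038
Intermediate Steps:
n = 5 (n = -5*(-1) = 5)
s(p) = 5 + p (s(p) = p + 5 = 5 + p)
(-277 + 59)*(-481 + s(-15)) = (-277 + 59)*(-481 + (5 - 15)) = -218*(-481 - 10) = -218*(-491) = 107038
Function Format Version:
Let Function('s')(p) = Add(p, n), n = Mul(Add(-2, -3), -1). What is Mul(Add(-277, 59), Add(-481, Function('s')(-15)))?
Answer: 107038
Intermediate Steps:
n = 5 (n = Mul(-5, -1) = 5)
Function('s')(p) = Add(5, p) (Function('s')(p) = Add(p, 5) = Add(5, p))
Mul(Add(-277, 59), Add(-481, Function('s')(-15))) = Mul(Add(-277, 59), Add(-481, Add(5, -15))) = Mul(-218, Add(-481, -10)) = Mul(-218, -491) = 107038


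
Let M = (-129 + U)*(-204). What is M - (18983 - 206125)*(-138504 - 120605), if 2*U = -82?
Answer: -48490141798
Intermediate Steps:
U = -41 (U = (½)*(-82) = -41)
M = 34680 (M = (-129 - 41)*(-204) = -170*(-204) = 34680)
M - (18983 - 206125)*(-138504 - 120605) = 34680 - (18983 - 206125)*(-138504 - 120605) = 34680 - (-187142)*(-259109) = 34680 - 1*48490176478 = 34680 - 48490176478 = -48490141798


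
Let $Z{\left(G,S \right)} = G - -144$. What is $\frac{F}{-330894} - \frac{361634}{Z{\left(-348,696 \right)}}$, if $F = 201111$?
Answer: $\frac{1661409641}{937533} \approx 1772.1$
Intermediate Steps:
$Z{\left(G,S \right)} = 144 + G$ ($Z{\left(G,S \right)} = G + 144 = 144 + G$)
$\frac{F}{-330894} - \frac{361634}{Z{\left(-348,696 \right)}} = \frac{201111}{-330894} - \frac{361634}{144 - 348} = 201111 \left(- \frac{1}{330894}\right) - \frac{361634}{-204} = - \frac{67037}{110298} - - \frac{180817}{102} = - \frac{67037}{110298} + \frac{180817}{102} = \frac{1661409641}{937533}$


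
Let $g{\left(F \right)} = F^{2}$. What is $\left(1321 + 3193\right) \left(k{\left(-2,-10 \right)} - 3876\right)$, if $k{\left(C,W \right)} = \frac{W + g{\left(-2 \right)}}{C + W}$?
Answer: $-17494007$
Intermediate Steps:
$k{\left(C,W \right)} = \frac{4 + W}{C + W}$ ($k{\left(C,W \right)} = \frac{W + \left(-2\right)^{2}}{C + W} = \frac{W + 4}{C + W} = \frac{4 + W}{C + W}$)
$\left(1321 + 3193\right) \left(k{\left(-2,-10 \right)} - 3876\right) = \left(1321 + 3193\right) \left(\frac{4 - 10}{-2 - 10} - 3876\right) = 4514 \left(\frac{1}{-12} \left(-6\right) - 3876\right) = 4514 \left(\left(- \frac{1}{12}\right) \left(-6\right) - 3876\right) = 4514 \left(\frac{1}{2} - 3876\right) = 4514 \left(- \frac{7751}{2}\right) = -17494007$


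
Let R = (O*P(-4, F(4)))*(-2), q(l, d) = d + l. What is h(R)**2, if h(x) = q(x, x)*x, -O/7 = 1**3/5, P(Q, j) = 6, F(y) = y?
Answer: 199148544/625 ≈ 3.1864e+5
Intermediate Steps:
O = -7/5 (O = -7*1**3/5 = -7/5 ≈ -1.4000)
R = 84/5 (R = -7/5*6*(-2) = -42/5*(-2) = 84/5 ≈ 16.800)
h(x) = 2*x**2 (h(x) = (x + x)*x = (2*x)*x = 2*x**2)
h(R)**2 = (2*(84/5)**2)**2 = (2*(7056/25))**2 = (14112/25)**2 = 199148544/625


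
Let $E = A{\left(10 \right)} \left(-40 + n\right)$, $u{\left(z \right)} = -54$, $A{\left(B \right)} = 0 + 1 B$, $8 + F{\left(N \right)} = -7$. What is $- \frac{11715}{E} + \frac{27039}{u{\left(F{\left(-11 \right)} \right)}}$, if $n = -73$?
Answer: $- \frac{498691}{1017} \approx -490.35$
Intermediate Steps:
$F{\left(N \right)} = -15$ ($F{\left(N \right)} = -8 - 7 = -15$)
$A{\left(B \right)} = B$ ($A{\left(B \right)} = 0 + B = B$)
$E = -1130$ ($E = 10 \left(-40 - 73\right) = 10 \left(-113\right) = -1130$)
$- \frac{11715}{E} + \frac{27039}{u{\left(F{\left(-11 \right)} \right)}} = - \frac{11715}{-1130} + \frac{27039}{-54} = \left(-11715\right) \left(- \frac{1}{1130}\right) + 27039 \left(- \frac{1}{54}\right) = \frac{2343}{226} - \frac{9013}{18} = - \frac{498691}{1017}$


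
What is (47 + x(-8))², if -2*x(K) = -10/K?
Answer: 137641/64 ≈ 2150.6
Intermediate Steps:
x(K) = 5/K (x(K) = -(-5)/K = 5/K)
(47 + x(-8))² = (47 + 5/(-8))² = (47 + 5*(-⅛))² = (47 - 5/8)² = (371/8)² = 137641/64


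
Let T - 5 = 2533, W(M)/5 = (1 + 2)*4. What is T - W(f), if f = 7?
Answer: 2478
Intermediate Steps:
W(M) = 60 (W(M) = 5*((1 + 2)*4) = 5*(3*4) = 5*12 = 60)
T = 2538 (T = 5 + 2533 = 2538)
T - W(f) = 2538 - 1*60 = 2538 - 60 = 2478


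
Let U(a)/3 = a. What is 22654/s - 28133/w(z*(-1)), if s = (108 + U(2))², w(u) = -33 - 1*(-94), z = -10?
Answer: -182117287/396378 ≈ -459.45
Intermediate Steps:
U(a) = 3*a
w(u) = 61 (w(u) = -33 + 94 = 61)
s = 12996 (s = (108 + 3*2)² = (108 + 6)² = 114² = 12996)
22654/s - 28133/w(z*(-1)) = 22654/12996 - 28133/61 = 22654*(1/12996) - 28133*1/61 = 11327/6498 - 28133/61 = -182117287/396378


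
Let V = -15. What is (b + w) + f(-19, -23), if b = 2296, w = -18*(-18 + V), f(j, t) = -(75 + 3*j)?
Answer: 2872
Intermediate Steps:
f(j, t) = -75 - 3*j (f(j, t) = -3*(25 + j) = -75 - 3*j)
w = 594 (w = -18*(-18 - 15) = -18*(-33) = 594)
(b + w) + f(-19, -23) = (2296 + 594) + (-75 - 3*(-19)) = 2890 + (-75 + 57) = 2890 - 18 = 2872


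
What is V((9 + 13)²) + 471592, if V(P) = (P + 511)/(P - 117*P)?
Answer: 26477060253/56144 ≈ 4.7159e+5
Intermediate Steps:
V(P) = -(511 + P)/(116*P) (V(P) = (511 + P)/((-116*P)) = (511 + P)*(-1/(116*P)) = -(511 + P)/(116*P))
V((9 + 13)²) + 471592 = (-511 - (9 + 13)²)/(116*((9 + 13)²)) + 471592 = (-511 - 1*22²)/(116*(22²)) + 471592 = (1/116)*(-511 - 1*484)/484 + 471592 = (1/116)*(1/484)*(-511 - 484) + 471592 = (1/116)*(1/484)*(-995) + 471592 = -995/56144 + 471592 = 26477060253/56144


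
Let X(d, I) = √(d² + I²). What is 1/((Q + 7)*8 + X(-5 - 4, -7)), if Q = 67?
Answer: 296/175167 - √130/350334 ≈ 0.0016573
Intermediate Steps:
X(d, I) = √(I² + d²)
1/((Q + 7)*8 + X(-5 - 4, -7)) = 1/((67 + 7)*8 + √((-7)² + (-5 - 4)²)) = 1/(74*8 + √(49 + (-9)²)) = 1/(592 + √(49 + 81)) = 1/(592 + √130)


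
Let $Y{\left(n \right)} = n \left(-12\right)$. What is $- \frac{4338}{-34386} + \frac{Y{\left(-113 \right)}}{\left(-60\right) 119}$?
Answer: $- \frac{217418}{3409945} \approx -0.06376$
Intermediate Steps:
$Y{\left(n \right)} = - 12 n$
$- \frac{4338}{-34386} + \frac{Y{\left(-113 \right)}}{\left(-60\right) 119} = - \frac{4338}{-34386} + \frac{\left(-12\right) \left(-113\right)}{\left(-60\right) 119} = \left(-4338\right) \left(- \frac{1}{34386}\right) + \frac{1356}{-7140} = \frac{723}{5731} + 1356 \left(- \frac{1}{7140}\right) = \frac{723}{5731} - \frac{113}{595} = - \frac{217418}{3409945}$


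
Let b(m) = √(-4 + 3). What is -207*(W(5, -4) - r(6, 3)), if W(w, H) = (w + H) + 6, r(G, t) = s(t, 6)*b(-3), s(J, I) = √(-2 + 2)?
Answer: -1449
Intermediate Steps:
s(J, I) = 0 (s(J, I) = √0 = 0)
b(m) = I (b(m) = √(-1) = I)
r(G, t) = 0 (r(G, t) = 0*I = 0)
W(w, H) = 6 + H + w (W(w, H) = (H + w) + 6 = 6 + H + w)
-207*(W(5, -4) - r(6, 3)) = -207*((6 - 4 + 5) - 1*0) = -207*(7 + 0) = -207*7 = -1449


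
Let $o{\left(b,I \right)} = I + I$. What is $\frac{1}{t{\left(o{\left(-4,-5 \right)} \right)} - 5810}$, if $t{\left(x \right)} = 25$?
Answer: $- \frac{1}{5785} \approx -0.00017286$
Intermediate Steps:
$o{\left(b,I \right)} = 2 I$
$\frac{1}{t{\left(o{\left(-4,-5 \right)} \right)} - 5810} = \frac{1}{25 - 5810} = \frac{1}{-5785} = - \frac{1}{5785}$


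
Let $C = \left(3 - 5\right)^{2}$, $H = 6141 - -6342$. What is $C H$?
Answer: $49932$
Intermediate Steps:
$H = 12483$ ($H = 6141 + 6342 = 12483$)
$C = 4$ ($C = \left(-2\right)^{2} = 4$)
$C H = 4 \cdot 12483 = 49932$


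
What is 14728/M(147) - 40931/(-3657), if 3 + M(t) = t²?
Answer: 156369247/13168857 ≈ 11.874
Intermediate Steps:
M(t) = -3 + t²
14728/M(147) - 40931/(-3657) = 14728/(-3 + 147²) - 40931/(-3657) = 14728/(-3 + 21609) - 40931*(-1/3657) = 14728/21606 + 40931/3657 = 14728*(1/21606) + 40931/3657 = 7364/10803 + 40931/3657 = 156369247/13168857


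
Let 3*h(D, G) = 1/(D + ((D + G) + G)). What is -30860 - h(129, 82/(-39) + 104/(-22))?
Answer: -3234807063/104822 ≈ -30860.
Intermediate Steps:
h(D, G) = 1/(3*(2*D + 2*G)) (h(D, G) = 1/(3*(D + ((D + G) + G))) = 1/(3*(D + (D + 2*G))) = 1/(3*(2*D + 2*G)))
-30860 - h(129, 82/(-39) + 104/(-22)) = -30860 - 1/(6*(129 + (82/(-39) + 104/(-22)))) = -30860 - 1/(6*(129 + (82*(-1/39) + 104*(-1/22)))) = -30860 - 1/(6*(129 + (-82/39 - 52/11))) = -30860 - 1/(6*(129 - 2930/429)) = -30860 - 1/(6*52411/429) = -30860 - 429/(6*52411) = -30860 - 1*143/104822 = -30860 - 143/104822 = -3234807063/104822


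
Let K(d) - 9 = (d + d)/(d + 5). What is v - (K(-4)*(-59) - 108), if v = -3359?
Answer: -3192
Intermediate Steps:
K(d) = 9 + 2*d/(5 + d) (K(d) = 9 + (d + d)/(d + 5) = 9 + (2*d)/(5 + d) = 9 + 2*d/(5 + d))
v - (K(-4)*(-59) - 108) = -3359 - (((45 + 11*(-4))/(5 - 4))*(-59) - 108) = -3359 - (((45 - 44)/1)*(-59) - 108) = -3359 - ((1*1)*(-59) - 108) = -3359 - (1*(-59) - 108) = -3359 - (-59 - 108) = -3359 - 1*(-167) = -3359 + 167 = -3192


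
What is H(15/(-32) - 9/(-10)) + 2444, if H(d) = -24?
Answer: 2420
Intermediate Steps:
H(15/(-32) - 9/(-10)) + 2444 = -24 + 2444 = 2420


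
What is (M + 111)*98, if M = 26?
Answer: 13426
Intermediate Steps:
(M + 111)*98 = (26 + 111)*98 = 137*98 = 13426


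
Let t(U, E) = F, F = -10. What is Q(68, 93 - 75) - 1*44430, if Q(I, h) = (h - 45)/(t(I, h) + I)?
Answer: -2576967/58 ≈ -44430.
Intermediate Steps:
t(U, E) = -10
Q(I, h) = (-45 + h)/(-10 + I) (Q(I, h) = (h - 45)/(-10 + I) = (-45 + h)/(-10 + I))
Q(68, 93 - 75) - 1*44430 = (-45 + (93 - 75))/(-10 + 68) - 1*44430 = (-45 + 18)/58 - 44430 = (1/58)*(-27) - 44430 = -27/58 - 44430 = -2576967/58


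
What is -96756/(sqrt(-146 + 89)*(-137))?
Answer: -32252*I*sqrt(57)/2603 ≈ -93.545*I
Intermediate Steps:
-96756/(sqrt(-146 + 89)*(-137)) = -96756/(sqrt(-57)*(-137)) = -96756/((I*sqrt(57))*(-137)) = -96756/((-137*I*sqrt(57))) = -96756*I*sqrt(57)/7809 = -32252*I*sqrt(57)/2603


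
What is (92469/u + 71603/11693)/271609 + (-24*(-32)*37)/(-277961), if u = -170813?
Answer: -15412271500205743354/150790816208529766841 ≈ -0.10221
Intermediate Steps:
(92469/u + 71603/11693)/271609 + (-24*(-32)*37)/(-277961) = (92469/(-170813) + 71603/11693)/271609 + (-24*(-32)*37)/(-277961) = (92469*(-1/170813) + 71603*(1/11693))*(1/271609) + (768*37)*(-1/277961) = (-92469/170813 + 71603/11693)*(1/271609) + 28416*(-1/277961) = (11149483222/1997316409)*(1/271609) - 28416/277961 = 11149483222/542489112532081 - 28416/277961 = -15412271500205743354/150790816208529766841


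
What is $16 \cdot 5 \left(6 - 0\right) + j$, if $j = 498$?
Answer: $978$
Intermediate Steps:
$16 \cdot 5 \left(6 - 0\right) + j = 16 \cdot 5 \left(6 - 0\right) + 498 = 80 \left(6 + 0\right) + 498 = 80 \cdot 6 + 498 = 480 + 498 = 978$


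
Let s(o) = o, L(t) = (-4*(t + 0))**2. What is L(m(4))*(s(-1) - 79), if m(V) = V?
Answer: -20480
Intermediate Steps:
L(t) = 16*t**2 (L(t) = (-4*t)**2 = 16*t**2)
L(m(4))*(s(-1) - 79) = (16*4**2)*(-1 - 79) = (16*16)*(-80) = 256*(-80) = -20480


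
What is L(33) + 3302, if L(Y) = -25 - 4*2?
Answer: 3269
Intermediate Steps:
L(Y) = -33 (L(Y) = -25 - 1*8 = -25 - 8 = -33)
L(33) + 3302 = -33 + 3302 = 3269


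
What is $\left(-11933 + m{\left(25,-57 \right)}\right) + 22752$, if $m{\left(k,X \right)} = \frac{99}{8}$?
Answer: $\frac{86651}{8} \approx 10831.0$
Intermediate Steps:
$m{\left(k,X \right)} = \frac{99}{8}$ ($m{\left(k,X \right)} = 99 \cdot \frac{1}{8} = \frac{99}{8}$)
$\left(-11933 + m{\left(25,-57 \right)}\right) + 22752 = \left(-11933 + \frac{99}{8}\right) + 22752 = - \frac{95365}{8} + 22752 = \frac{86651}{8}$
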